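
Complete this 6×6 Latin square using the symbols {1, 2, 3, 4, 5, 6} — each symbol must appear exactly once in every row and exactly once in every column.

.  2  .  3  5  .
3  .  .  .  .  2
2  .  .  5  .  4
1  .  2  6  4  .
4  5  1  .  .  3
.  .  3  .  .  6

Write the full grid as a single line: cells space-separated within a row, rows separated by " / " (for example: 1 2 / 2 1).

6 2 4 3 5 1 / 3 6 5 4 1 2 / 2 1 6 5 3 4 / 1 3 2 6 4 5 / 4 5 1 2 6 3 / 5 4 3 1 2 6

row 1 has {2,3,5}; column 1 has {1,2,3,4} — only 6 is left for (r1,c1).
row 1 has {2,3,5,6}; column 3 has {1,2,3} — only 4 is left for (r1,c3).
row 1 has {2,3,4,5,6}; column 6 has {2,3,4,6} — only 1 is left for (r1,c6).
row 3 has {2,4,5}; column 3 has {1,2,3,4} — only 6 is left for (r3,c3).
row 4 has {1,2,4,6}; column 2 has {2,5} — only 3 is left for (r4,c2).
row 4 has {1,2,3,4,6}; column 6 has {1,2,3,4,6} — only 5 is left for (r4,c6).
row 5 has {1,3,4,5}; column 4 has {3,5,6} — only 2 is left for (r5,c4).
row 5 has {1,2,3,4,5}; column 5 has {4,5} — only 6 is left for (r5,c5).
row 6 has {3,6}; column 1 has {1,2,3,4,6} — only 5 is left for (r6,c1).
row 2 has {2,3}; column 3 has {1,2,3,4,6} — only 5 is left for (r2,c3).
row 2 has {2,3,5}; column 5 has {4,5,6} — only 1 is left for (r2,c5).
row 3 has {2,4,5,6}; column 2 has {2,3,5} — only 1 is left for (r3,c2).
row 3 has {1,2,4,5,6}; column 5 has {1,4,5,6} — only 3 is left for (r3,c5).
row 6 has {3,5,6}; column 2 has {1,2,3,5} — only 4 is left for (r6,c2).
row 6 has {3,4,5,6}; column 4 has {2,3,5,6} — only 1 is left for (r6,c4).
row 6 has {1,3,4,5,6}; column 5 has {1,3,4,5,6} — only 2 is left for (r6,c5).
row 2 has {1,2,3,5}; column 2 has {1,2,3,4,5} — only 6 is left for (r2,c2).
row 2 has {1,2,3,5,6}; column 4 has {1,2,3,5,6} — only 4 is left for (r2,c4).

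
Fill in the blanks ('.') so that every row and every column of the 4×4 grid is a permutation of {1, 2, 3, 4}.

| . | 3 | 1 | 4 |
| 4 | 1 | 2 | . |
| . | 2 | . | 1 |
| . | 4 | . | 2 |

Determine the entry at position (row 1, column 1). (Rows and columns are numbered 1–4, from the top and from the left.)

2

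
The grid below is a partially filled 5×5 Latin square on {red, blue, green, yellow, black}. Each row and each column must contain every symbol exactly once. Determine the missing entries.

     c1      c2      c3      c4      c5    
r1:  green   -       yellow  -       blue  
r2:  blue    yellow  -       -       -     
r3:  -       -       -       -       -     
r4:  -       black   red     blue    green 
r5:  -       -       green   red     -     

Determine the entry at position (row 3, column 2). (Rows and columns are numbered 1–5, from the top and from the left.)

green

Cell (r1,c2): row 1 has {blue,green,yellow}; column 2 has {yellow,black} → red.
Cell (r1,c4): row 1 has {red,blue,green,yellow}; column 4 has {red,blue} → black.
Cell (r2,c3): row 2 has {blue,yellow}; column 3 has {red,green,yellow} → black.
Cell (r2,c4): row 2 has {blue,yellow,black}; column 4 has {red,blue,black} → green.
Cell (r2,c5): row 2 has {blue,green,yellow,black}; column 5 has {blue,green} → red.
Cell (r3,c3): row 3 is empty so far; column 3 has {red,green,yellow,black} → blue.
Cell (r3,c4): row 3 has {blue}; column 4 has {red,blue,green,black} → yellow.
Cell (r3,c5): row 3 has {blue,yellow}; column 5 has {red,blue,green} → black.
Cell (r4,c1): row 4 has {red,blue,green,black}; column 1 has {blue,green} → yellow.
Cell (r5,c1): row 5 has {red,green}; column 1 has {blue,green,yellow} → black.
Cell (r5,c2): row 5 has {red,green,black}; column 2 has {red,yellow,black} → blue.
Cell (r5,c5): row 5 has {red,blue,green,black}; column 5 has {red,blue,green,black} → yellow.
Cell (r3,c1): row 3 has {blue,yellow,black}; column 1 has {blue,green,yellow,black} → red.
Cell (r3,c2): row 3 has {red,blue,yellow,black}; column 2 has {red,blue,yellow,black} → green.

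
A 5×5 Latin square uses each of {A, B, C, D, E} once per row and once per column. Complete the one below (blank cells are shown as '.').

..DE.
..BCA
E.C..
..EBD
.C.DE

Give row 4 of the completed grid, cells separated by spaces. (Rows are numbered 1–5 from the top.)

(r2,c1) = D
(r2,c2) = E
(r3,c4) = A
(r3,c5) = B
(r4,c2) = A
(r5,c3) = A
(r1,c2) = B
(r1,c5) = C
(r3,c2) = D
(r4,c1) = C

C A E B D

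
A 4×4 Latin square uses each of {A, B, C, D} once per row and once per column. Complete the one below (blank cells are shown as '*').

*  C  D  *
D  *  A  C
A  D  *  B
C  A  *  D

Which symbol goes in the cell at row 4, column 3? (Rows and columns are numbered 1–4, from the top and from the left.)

B

(r1,c1) = B
(r1,c4) = A
(r2,c2) = B
(r3,c3) = C
(r4,c3) = B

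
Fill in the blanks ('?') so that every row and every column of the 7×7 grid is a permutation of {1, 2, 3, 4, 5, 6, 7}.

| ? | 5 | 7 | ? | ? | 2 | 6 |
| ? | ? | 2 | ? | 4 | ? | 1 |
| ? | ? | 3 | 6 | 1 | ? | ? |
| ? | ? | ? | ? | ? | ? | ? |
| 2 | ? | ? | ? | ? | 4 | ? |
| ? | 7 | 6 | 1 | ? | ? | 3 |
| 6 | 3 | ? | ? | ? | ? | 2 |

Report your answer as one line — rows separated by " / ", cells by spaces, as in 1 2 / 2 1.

At row 1, column 5: row 1 has {2,5,6,7}; column 5 has {1,4}; that leaves 3.
At row 2, column 2: row 2 has {1,2,4}; column 2 has {3,5,7}; that leaves 6.
At row 5, column 2: row 5 has {2,4}; column 2 has {3,5,6,7}; that leaves 1.
At row 5, column 3: row 5 has {1,2,4}; column 3 has {2,3,6,7}; that leaves 5.
At row 5, column 7: row 5 has {1,2,4,5}; column 7 has {1,2,3,6}; that leaves 7.
At row 6, column 6: row 6 has {1,3,6,7}; column 6 has {2,4}; that leaves 5.
At row 1, column 4: row 1 has {2,3,5,6,7}; column 4 has {1,6}; that leaves 4.
At row 3, column 6: row 3 has {1,3,6}; column 6 has {2,4,5}; that leaves 7.
At row 5, column 4: row 5 has {1,2,4,5,7}; column 4 has {1,4,6}; that leaves 3.
At row 5, column 5: row 5 has {1,2,3,4,5,7}; column 5 has {1,3,4}; that leaves 6.
At row 6, column 1: row 6 has {1,3,5,6,7}; column 1 has {2,6}; that leaves 4.
At row 6, column 5: row 6 has {1,3,4,5,6,7}; column 5 has {1,3,4,6}; that leaves 2.
At row 7, column 6: row 7 has {2,3,6}; column 6 has {2,4,5,7}; that leaves 1.
At row 1, column 1: row 1 has {2,3,4,5,6,7}; column 1 has {2,4,6}; that leaves 1.
At row 2, column 6: row 2 has {1,2,4,6}; column 6 has {1,2,4,5,7}; that leaves 3.
At row 3, column 1: row 3 has {1,3,6,7}; column 1 has {1,2,4,6}; that leaves 5.
At row 3, column 7: row 3 has {1,3,5,6,7}; column 7 has {1,2,3,6,7}; that leaves 4.
At row 4, column 6: row 4 is empty so far; column 6 has {1,2,3,4,5,7}; that leaves 6.
At row 4, column 7: row 4 has {6}; column 7 has {1,2,3,4,6,7}; that leaves 5.
At row 7, column 3: row 7 has {1,2,3,6}; column 3 has {2,3,5,6,7}; that leaves 4.
At row 2, column 1: row 2 has {1,2,3,4,6}; column 1 has {1,2,4,5,6}; that leaves 7.
At row 2, column 4: row 2 has {1,2,3,4,6,7}; column 4 has {1,3,4,6}; that leaves 5.
At row 3, column 2: row 3 has {1,3,4,5,6,7}; column 2 has {1,3,5,6,7}; that leaves 2.
At row 4, column 1: row 4 has {5,6}; column 1 has {1,2,4,5,6,7}; that leaves 3.
At row 4, column 2: row 4 has {3,5,6}; column 2 has {1,2,3,5,6,7}; that leaves 4.
At row 4, column 3: row 4 has {3,4,5,6}; column 3 has {2,3,4,5,6,7}; that leaves 1.
At row 4, column 5: row 4 has {1,3,4,5,6}; column 5 has {1,2,3,4,6}; that leaves 7.
At row 7, column 4: row 7 has {1,2,3,4,6}; column 4 has {1,3,4,5,6}; that leaves 7.
At row 7, column 5: row 7 has {1,2,3,4,6,7}; column 5 has {1,2,3,4,6,7}; that leaves 5.
At row 4, column 4: row 4 has {1,3,4,5,6,7}; column 4 has {1,3,4,5,6,7}; that leaves 2.

1 5 7 4 3 2 6 / 7 6 2 5 4 3 1 / 5 2 3 6 1 7 4 / 3 4 1 2 7 6 5 / 2 1 5 3 6 4 7 / 4 7 6 1 2 5 3 / 6 3 4 7 5 1 2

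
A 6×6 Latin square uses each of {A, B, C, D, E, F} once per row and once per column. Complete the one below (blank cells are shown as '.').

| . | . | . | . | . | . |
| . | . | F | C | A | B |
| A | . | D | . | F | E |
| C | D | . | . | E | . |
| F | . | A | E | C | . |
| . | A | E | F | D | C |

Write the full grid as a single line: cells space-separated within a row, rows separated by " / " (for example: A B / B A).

(r1,c5) = B
(r2,c2) = E
(r3,c4) = B
(r4,c3) = B
(r4,c4) = A
(r4,c6) = F
(r5,c2) = B
(r5,c6) = D
(r6,c1) = B
(r1,c3) = C
(r1,c4) = D
(r1,c6) = A
(r2,c1) = D
(r3,c2) = C
(r1,c1) = E
(r1,c2) = F

E F C D B A / D E F C A B / A C D B F E / C D B A E F / F B A E C D / B A E F D C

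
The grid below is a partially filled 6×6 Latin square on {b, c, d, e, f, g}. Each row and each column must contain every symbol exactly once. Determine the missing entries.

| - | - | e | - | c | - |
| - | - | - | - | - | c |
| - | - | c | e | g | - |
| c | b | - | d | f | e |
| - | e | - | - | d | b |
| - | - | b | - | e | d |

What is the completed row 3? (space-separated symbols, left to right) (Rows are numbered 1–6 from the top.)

At row 2, column 5: row 2 has {c}; column 5 has {c,d,e,f,g}; that leaves b.
At row 3, column 6: row 3 has {c,e,g}; column 6 has {b,c,d,e}; that leaves f.
At row 4, column 3: row 4 has {b,c,d,e,f}; column 3 has {b,c,e}; that leaves g.
At row 5, column 3: row 5 has {b,d,e}; column 3 has {b,c,e,g}; that leaves f.
At row 1, column 6: row 1 has {c,e}; column 6 has {b,c,d,e,f}; that leaves g.
At row 2, column 3: row 2 has {b,c}; column 3 has {b,c,e,f,g}; that leaves d.
At row 3, column 2: row 3 has {c,e,f,g}; column 2 has {b,e}; that leaves d.
At row 5, column 1: row 5 has {b,d,e,f}; column 1 has {c}; that leaves g.
At row 5, column 4: row 5 has {b,d,e,f,g}; column 4 has {d,e}; that leaves c.
At row 6, column 1: row 6 has {b,d,e}; column 1 has {c,g}; that leaves f.
At row 6, column 4: row 6 has {b,d,e,f}; column 4 has {c,d,e}; that leaves g.
At row 1, column 2: row 1 has {c,e,g}; column 2 has {b,d,e}; that leaves f.
At row 1, column 4: row 1 has {c,e,f,g}; column 4 has {c,d,e,g}; that leaves b.
At row 2, column 1: row 2 has {b,c,d}; column 1 has {c,f,g}; that leaves e.
At row 2, column 2: row 2 has {b,c,d,e}; column 2 has {b,d,e,f}; that leaves g.
At row 2, column 4: row 2 has {b,c,d,e,g}; column 4 has {b,c,d,e,g}; that leaves f.
At row 3, column 1: row 3 has {c,d,e,f,g}; column 1 has {c,e,f,g}; that leaves b.

b d c e g f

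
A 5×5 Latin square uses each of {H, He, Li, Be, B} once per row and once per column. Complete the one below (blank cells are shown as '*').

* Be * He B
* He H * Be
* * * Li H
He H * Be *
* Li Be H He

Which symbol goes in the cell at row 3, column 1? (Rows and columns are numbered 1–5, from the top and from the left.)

Be

(r1,c3) = Li
(r2,c4) = B
(r3,c2) = B
(r3,c3) = He
(r4,c3) = B
(r4,c5) = Li
(r5,c1) = B
(r1,c1) = H
(r2,c1) = Li
(r3,c1) = Be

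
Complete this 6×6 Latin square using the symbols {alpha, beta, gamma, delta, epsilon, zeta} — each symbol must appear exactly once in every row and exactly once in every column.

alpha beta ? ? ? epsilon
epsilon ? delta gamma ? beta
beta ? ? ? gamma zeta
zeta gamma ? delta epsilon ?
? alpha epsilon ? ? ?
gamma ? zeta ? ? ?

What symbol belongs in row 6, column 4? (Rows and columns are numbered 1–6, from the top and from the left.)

(r1,c3): row 1 has {alpha,beta,epsilon}; column 3 has {delta,epsilon,zeta}, so it must be gamma.
(r1,c4): row 1 has {alpha,beta,gamma,epsilon}; column 4 has {gamma,delta}, so it must be zeta.
(r1,c5): row 1 has {alpha,beta,gamma,epsilon,zeta}; column 5 has {gamma,epsilon}, so it must be delta.
(r2,c2): row 2 has {beta,gamma,delta,epsilon}; column 2 has {alpha,beta,gamma}, so it must be zeta.
(r2,c5): row 2 has {beta,gamma,delta,epsilon,zeta}; column 5 has {gamma,delta,epsilon}, so it must be alpha.
(r3,c3): row 3 has {beta,gamma,zeta}; column 3 has {gamma,delta,epsilon,zeta}, so it must be alpha.
(r3,c4): row 3 has {alpha,beta,gamma,zeta}; column 4 has {gamma,delta,zeta}, so it must be epsilon.
(r4,c3): row 4 has {gamma,delta,epsilon,zeta}; column 3 has {alpha,gamma,delta,epsilon,zeta}, so it must be beta.
(r4,c6): row 4 has {beta,gamma,delta,epsilon,zeta}; column 6 has {beta,epsilon,zeta}, so it must be alpha.
(r5,c1): row 5 has {alpha,epsilon}; column 1 has {alpha,beta,gamma,epsilon,zeta}, so it must be delta.
(r5,c4): row 5 has {alpha,delta,epsilon}; column 4 has {gamma,delta,epsilon,zeta}, so it must be beta.
(r5,c5): row 5 has {alpha,beta,delta,epsilon}; column 5 has {alpha,gamma,delta,epsilon}, so it must be zeta.
(r5,c6): row 5 has {alpha,beta,delta,epsilon,zeta}; column 6 has {alpha,beta,epsilon,zeta}, so it must be gamma.
(r6,c4): row 6 has {gamma,zeta}; column 4 has {beta,gamma,delta,epsilon,zeta}, so it must be alpha.

alpha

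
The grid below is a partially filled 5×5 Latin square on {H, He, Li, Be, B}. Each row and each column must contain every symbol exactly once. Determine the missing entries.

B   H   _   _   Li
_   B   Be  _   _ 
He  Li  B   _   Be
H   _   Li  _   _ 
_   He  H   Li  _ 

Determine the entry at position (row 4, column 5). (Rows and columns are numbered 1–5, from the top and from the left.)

He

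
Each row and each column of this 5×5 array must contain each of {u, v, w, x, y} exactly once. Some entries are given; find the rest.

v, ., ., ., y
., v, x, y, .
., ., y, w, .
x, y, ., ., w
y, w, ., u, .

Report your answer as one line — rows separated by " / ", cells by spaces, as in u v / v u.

v u w x y / w v x y u / u x y w v / x y u v w / y w v u x

(r1,c4) = x
(r2,c5) = u
(r3,c1) = u
(r3,c2) = x
(r3,c5) = v
(r4,c4) = v
(r5,c3) = v
(r5,c5) = x
(r1,c2) = u
(r1,c3) = w
(r2,c1) = w
(r4,c3) = u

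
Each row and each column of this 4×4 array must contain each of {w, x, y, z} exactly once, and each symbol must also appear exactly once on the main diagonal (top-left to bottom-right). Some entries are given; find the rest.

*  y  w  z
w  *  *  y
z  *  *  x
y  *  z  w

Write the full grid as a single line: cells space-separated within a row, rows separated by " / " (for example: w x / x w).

(r1,c1) = x
(r2,c2) = z
(r2,c3) = x
(r3,c2) = w
(r3,c3) = y
(r4,c2) = x

x y w z / w z x y / z w y x / y x z w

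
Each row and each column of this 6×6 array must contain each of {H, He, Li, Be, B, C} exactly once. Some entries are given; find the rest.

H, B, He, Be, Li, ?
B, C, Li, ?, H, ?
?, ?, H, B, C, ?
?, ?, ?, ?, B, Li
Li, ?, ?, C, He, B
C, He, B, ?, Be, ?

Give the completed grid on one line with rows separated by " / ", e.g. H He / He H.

Cell (r1,c6): row 1 has {H,He,Li,Be,B}; column 6 has {Li,B} → C.
Cell (r2,c4): row 2 has {H,Li,B,C}; column 4 has {Be,B,C} → He.
Cell (r2,c6): row 2 has {H,He,Li,B,C}; column 6 has {Li,B,C} → Be.
Cell (r3,c6): row 3 has {H,B,C}; column 6 has {Li,Be,B,C} → He.
Cell (r4,c4): row 4 has {Li,B}; column 4 has {He,Be,B,C} → H.
Cell (r5,c3): row 5 has {He,Li,B,C}; column 3 has {H,He,Li,B} → Be.
Cell (r6,c4): row 6 has {He,Be,B,C}; column 4 has {H,He,Be,B,C} → Li.
Cell (r6,c6): row 6 has {He,Li,Be,B,C}; column 6 has {He,Li,Be,B,C} → H.
Cell (r3,c1): row 3 has {H,He,B,C}; column 1 has {H,Li,B,C} → Be.
Cell (r3,c2): row 3 has {H,He,Be,B,C}; column 2 has {He,B,C} → Li.
Cell (r4,c1): row 4 has {H,Li,B}; column 1 has {H,Li,Be,B,C} → He.
Cell (r4,c2): row 4 has {H,He,Li,B}; column 2 has {He,Li,B,C} → Be.
Cell (r4,c3): row 4 has {H,He,Li,Be,B}; column 3 has {H,He,Li,Be,B} → C.
Cell (r5,c2): row 5 has {He,Li,Be,B,C}; column 2 has {He,Li,Be,B,C} → H.

H B He Be Li C / B C Li He H Be / Be Li H B C He / He Be C H B Li / Li H Be C He B / C He B Li Be H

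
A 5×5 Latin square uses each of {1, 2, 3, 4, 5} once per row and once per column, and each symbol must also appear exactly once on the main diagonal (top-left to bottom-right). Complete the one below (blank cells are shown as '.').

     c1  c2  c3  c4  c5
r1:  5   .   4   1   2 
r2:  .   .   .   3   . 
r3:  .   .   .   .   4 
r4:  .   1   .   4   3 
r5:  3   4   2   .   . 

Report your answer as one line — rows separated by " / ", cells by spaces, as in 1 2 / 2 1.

(r1,c2) = 3
(r2,c2) = 2
(r3,c2) = 5
(r3,c4) = 2
(r4,c1) = 2
(r4,c3) = 5
(r5,c4) = 5
(r5,c5) = 1
(r2,c3) = 1
(r2,c5) = 5
(r3,c1) = 1
(r3,c3) = 3
(r2,c1) = 4

5 3 4 1 2 / 4 2 1 3 5 / 1 5 3 2 4 / 2 1 5 4 3 / 3 4 2 5 1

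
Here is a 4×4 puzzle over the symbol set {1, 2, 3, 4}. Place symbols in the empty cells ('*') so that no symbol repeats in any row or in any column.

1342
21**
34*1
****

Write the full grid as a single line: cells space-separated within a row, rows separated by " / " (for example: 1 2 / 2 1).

1 3 4 2 / 2 1 3 4 / 3 4 2 1 / 4 2 1 3

(r2,c3) = 3
(r2,c4) = 4
(r3,c3) = 2
(r4,c1) = 4
(r4,c2) = 2
(r4,c3) = 1
(r4,c4) = 3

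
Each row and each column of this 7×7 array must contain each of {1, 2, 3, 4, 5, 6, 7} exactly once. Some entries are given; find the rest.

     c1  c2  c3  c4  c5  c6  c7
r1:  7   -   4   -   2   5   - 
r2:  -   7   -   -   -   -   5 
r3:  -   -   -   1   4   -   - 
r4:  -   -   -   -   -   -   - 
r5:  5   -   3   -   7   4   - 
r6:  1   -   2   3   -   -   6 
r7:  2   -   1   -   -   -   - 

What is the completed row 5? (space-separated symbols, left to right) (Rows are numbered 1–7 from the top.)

(r1,c4) = 6
(r2,c3) = 6
(r5,c4) = 2
(r5,c7) = 1
(r6,c5) = 5
(r6,c6) = 7
(r1,c7) = 3
(r2,c4) = 4
(r5,c2) = 6

5 6 3 2 7 4 1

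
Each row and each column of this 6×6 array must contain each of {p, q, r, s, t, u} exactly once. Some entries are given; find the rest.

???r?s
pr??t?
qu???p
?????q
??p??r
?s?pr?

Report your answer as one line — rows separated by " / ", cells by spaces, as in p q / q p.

(r2,c6): row 2 has {p,r,t}; column 6 has {p,q,r,s}, so it must be u.
(r3,c5): row 3 has {p,q,u}; column 5 has {r,t}, so it must be s.
(r6,c6): row 6 has {p,r,s}; column 6 has {p,q,r,s,u}, so it must be t.
(r3,c4): row 3 has {p,q,s,u}; column 4 has {p,r}, so it must be t.
(r6,c1): row 6 has {p,r,s,t}; column 1 has {p,q}, so it must be u.
(r6,c3): row 6 has {p,r,s,t,u}; column 3 has {p}, so it must be q.
(r1,c1): row 1 has {r,s}; column 1 has {p,q,u}, so it must be t.
(r1,c3): row 1 has {r,s,t}; column 3 has {p,q}, so it must be u.
(r2,c3): row 2 has {p,r,t,u}; column 3 has {p,q,u}, so it must be s.
(r2,c4): row 2 has {p,r,s,t,u}; column 4 has {p,r,t}, so it must be q.
(r3,c3): row 3 has {p,q,s,t,u}; column 3 has {p,q,s,u}, so it must be r.
(r4,c3): row 4 has {q}; column 3 has {p,q,r,s,u}, so it must be t.
(r5,c1): row 5 has {p,r}; column 1 has {p,q,t,u}, so it must be s.
(r5,c4): row 5 has {p,r,s}; column 4 has {p,q,r,t}, so it must be u.
(r5,c5): row 5 has {p,r,s,u}; column 5 has {r,s,t}, so it must be q.
(r1,c5): row 1 has {r,s,t,u}; column 5 has {q,r,s,t}, so it must be p.
(r4,c1): row 4 has {q,t}; column 1 has {p,q,s,t,u}, so it must be r.
(r4,c2): row 4 has {q,r,t}; column 2 has {r,s,u}, so it must be p.
(r4,c4): row 4 has {p,q,r,t}; column 4 has {p,q,r,t,u}, so it must be s.
(r4,c5): row 4 has {p,q,r,s,t}; column 5 has {p,q,r,s,t}, so it must be u.
(r5,c2): row 5 has {p,q,r,s,u}; column 2 has {p,r,s,u}, so it must be t.
(r1,c2): row 1 has {p,r,s,t,u}; column 2 has {p,r,s,t,u}, so it must be q.

t q u r p s / p r s q t u / q u r t s p / r p t s u q / s t p u q r / u s q p r t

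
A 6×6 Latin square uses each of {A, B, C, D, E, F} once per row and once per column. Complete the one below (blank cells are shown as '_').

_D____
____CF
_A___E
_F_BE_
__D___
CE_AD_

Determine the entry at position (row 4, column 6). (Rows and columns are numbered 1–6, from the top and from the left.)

At row 2, column 2: row 2 has {C,F}; column 2 has {A,D,E,F}; that leaves B.
At row 5, column 2: row 5 has {D}; column 2 has {A,B,D,E,F}; that leaves C.
At row 6, column 6: row 6 has {A,C,D,E}; column 6 has {E,F}; that leaves B.
At row 5, column 6: row 5 has {C,D}; column 6 has {B,E,F}; that leaves A.
At row 6, column 3: row 6 has {A,B,C,D,E}; column 3 has {D}; that leaves F.
At row 1, column 6: row 1 has {D}; column 6 has {A,B,E,F}; that leaves C.
At row 4, column 6: row 4 has {B,E,F}; column 6 has {A,B,C,E,F}; that leaves D.

D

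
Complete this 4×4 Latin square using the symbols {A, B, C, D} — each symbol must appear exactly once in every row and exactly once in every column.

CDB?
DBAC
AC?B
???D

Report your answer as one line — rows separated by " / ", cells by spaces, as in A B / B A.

C D B A / D B A C / A C D B / B A C D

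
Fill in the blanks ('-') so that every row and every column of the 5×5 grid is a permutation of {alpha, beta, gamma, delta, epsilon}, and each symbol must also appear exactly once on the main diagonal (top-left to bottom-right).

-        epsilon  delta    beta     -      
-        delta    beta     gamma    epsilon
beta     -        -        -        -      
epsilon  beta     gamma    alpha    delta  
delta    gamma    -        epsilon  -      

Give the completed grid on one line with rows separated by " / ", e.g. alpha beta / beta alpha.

gamma epsilon delta beta alpha / alpha delta beta gamma epsilon / beta alpha epsilon delta gamma / epsilon beta gamma alpha delta / delta gamma alpha epsilon beta

(r1,c1): row 1 has {beta,delta,epsilon}; column 1 has {beta,delta,epsilon}; the diagonal has {alpha,delta}, so it must be gamma.
(r1,c5): row 1 has {beta,gamma,delta,epsilon}; column 5 has {delta,epsilon}, so it must be alpha.
(r2,c1): row 2 has {beta,gamma,delta,epsilon}; column 1 has {beta,gamma,delta,epsilon}, so it must be alpha.
(r3,c2): row 3 has {beta}; column 2 has {beta,gamma,delta,epsilon}, so it must be alpha.
(r3,c3): row 3 has {alpha,beta}; column 3 has {beta,gamma,delta}; the diagonal has {alpha,gamma,delta}, so it must be epsilon.
(r3,c4): row 3 has {alpha,beta,epsilon}; column 4 has {alpha,beta,gamma,epsilon}, so it must be delta.
(r3,c5): row 3 has {alpha,beta,delta,epsilon}; column 5 has {alpha,delta,epsilon}, so it must be gamma.
(r5,c3): row 5 has {gamma,delta,epsilon}; column 3 has {beta,gamma,delta,epsilon}, so it must be alpha.
(r5,c5): row 5 has {alpha,gamma,delta,epsilon}; column 5 has {alpha,gamma,delta,epsilon}; the diagonal has {alpha,gamma,delta,epsilon}, so it must be beta.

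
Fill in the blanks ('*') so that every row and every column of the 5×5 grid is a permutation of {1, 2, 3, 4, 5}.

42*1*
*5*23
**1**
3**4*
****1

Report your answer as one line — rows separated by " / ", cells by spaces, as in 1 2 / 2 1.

row 1 has {1,2,4}; column 5 has {1,3} — only 5 is left for (r1,c5).
row 2 has {2,3,5}; column 1 has {3,4} — only 1 is left for (r2,c1).
row 2 has {1,2,3,5}; column 3 has {1} — only 4 is left for (r2,c3).
row 4 has {3,4}; column 2 has {2,5} — only 1 is left for (r4,c2).
row 4 has {1,3,4}; column 5 has {1,3,5} — only 2 is left for (r4,c5).
row 1 has {1,2,4,5}; column 3 has {1,4} — only 3 is left for (r1,c3).
row 3 has {1}; column 5 has {1,2,3,5} — only 4 is left for (r3,c5).
row 4 has {1,2,3,4}; column 3 has {1,3,4} — only 5 is left for (r4,c3).
row 5 has {1}; column 3 has {1,3,4,5} — only 2 is left for (r5,c3).
row 3 has {1,4}; column 2 has {1,2,5} — only 3 is left for (r3,c2).
row 3 has {1,3,4}; column 4 has {1,2,4} — only 5 is left for (r3,c4).
row 5 has {1,2}; column 1 has {1,3,4} — only 5 is left for (r5,c1).
row 5 has {1,2,5}; column 2 has {1,2,3,5} — only 4 is left for (r5,c2).
row 5 has {1,2,4,5}; column 4 has {1,2,4,5} — only 3 is left for (r5,c4).
row 3 has {1,3,4,5}; column 1 has {1,3,4,5} — only 2 is left for (r3,c1).

4 2 3 1 5 / 1 5 4 2 3 / 2 3 1 5 4 / 3 1 5 4 2 / 5 4 2 3 1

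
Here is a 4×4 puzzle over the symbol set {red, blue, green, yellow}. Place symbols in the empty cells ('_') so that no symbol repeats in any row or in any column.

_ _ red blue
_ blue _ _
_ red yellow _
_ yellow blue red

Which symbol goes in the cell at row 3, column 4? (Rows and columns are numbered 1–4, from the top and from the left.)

green

row 1 has {red,blue}; column 2 has {red,blue,yellow} — only green is left for (r1,c2).
row 2 has {blue}; column 3 has {red,blue,yellow} — only green is left for (r2,c3).
row 2 has {blue,green}; column 4 has {red,blue} — only yellow is left for (r2,c4).
row 3 has {red,yellow}; column 4 has {red,blue,yellow} — only green is left for (r3,c4).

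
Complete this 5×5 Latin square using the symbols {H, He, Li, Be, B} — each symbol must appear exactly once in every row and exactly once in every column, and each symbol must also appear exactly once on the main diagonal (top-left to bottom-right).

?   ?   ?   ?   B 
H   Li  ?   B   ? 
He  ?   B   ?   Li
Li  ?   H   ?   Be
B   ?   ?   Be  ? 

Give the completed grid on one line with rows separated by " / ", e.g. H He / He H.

row 1 has {B}; column 1 has {H,He,Li,B}; the diagonal has {Li,B} — only Be is left for (r1,c1).
row 2 has {H,Li,B}; column 5 has {Li,Be,B} — only He is left for (r2,c5).
row 3 has {He,Li,B}; column 4 has {Be,B} — only H is left for (r3,c4).
row 4 has {H,Li,Be}; column 4 has {H,Be,B}; the diagonal has {Li,Be,B} — only He is left for (r4,c4).
row 5 has {Be,B}; column 5 has {He,Li,Be,B}; the diagonal has {He,Li,Be,B} — only H is left for (r5,c5).
row 1 has {Be,B}; column 4 has {H,He,Be,B} — only Li is left for (r1,c4).
row 2 has {H,He,Li,B}; column 3 has {H,B} — only Be is left for (r2,c3).
row 3 has {H,He,Li,B}; column 2 has {Li} — only Be is left for (r3,c2).
row 4 has {H,He,Li,Be}; column 2 has {Li,Be} — only B is left for (r4,c2).
row 5 has {H,Be,B}; column 2 has {Li,Be,B} — only He is left for (r5,c2).
row 5 has {H,He,Be,B}; column 3 has {H,Be,B} — only Li is left for (r5,c3).
row 1 has {Li,Be,B}; column 2 has {He,Li,Be,B} — only H is left for (r1,c2).
row 1 has {H,Li,Be,B}; column 3 has {H,Li,Be,B} — only He is left for (r1,c3).

Be H He Li B / H Li Be B He / He Be B H Li / Li B H He Be / B He Li Be H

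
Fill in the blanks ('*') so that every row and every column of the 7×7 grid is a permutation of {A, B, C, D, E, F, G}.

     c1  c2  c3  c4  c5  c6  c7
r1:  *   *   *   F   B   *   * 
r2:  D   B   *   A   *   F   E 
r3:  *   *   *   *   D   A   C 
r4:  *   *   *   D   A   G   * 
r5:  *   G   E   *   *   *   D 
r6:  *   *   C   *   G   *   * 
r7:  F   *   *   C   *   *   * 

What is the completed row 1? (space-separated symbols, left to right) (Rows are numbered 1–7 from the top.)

(r2,c3): row 2 has {A,B,D,E,F}; column 3 has {C,E}, so it must be G.
(r2,c5): row 2 has {A,B,D,E,F,G}; column 5 has {A,B,D,G}, so it must be C.
(r5,c4): row 5 has {D,E,G}; column 4 has {A,C,D,F}, so it must be B.
(r5,c5): row 5 has {B,D,E,G}; column 5 has {A,B,C,D,G}, so it must be F.
(r5,c6): row 5 has {B,D,E,F,G}; column 6 has {A,F,G}, so it must be C.
(r6,c4): row 6 has {C,G}; column 4 has {A,B,C,D,F}, so it must be E.
(r7,c5): row 7 has {C,F}; column 5 has {A,B,C,D,F,G}, so it must be E.
(r3,c4): row 3 has {A,C,D}; column 4 has {A,B,C,D,E,F}, so it must be G.
(r5,c1): row 5 has {B,C,D,E,F,G}; column 1 has {D,F}, so it must be A.
(r6,c1): row 6 has {C,E,G}; column 1 has {A,D,F}, so it must be B.
(r6,c6): row 6 has {B,C,E,G}; column 6 has {A,C,F,G}, so it must be D.
(r7,c6): row 7 has {C,E,F}; column 6 has {A,C,D,F,G}, so it must be B.
(r1,c6): row 1 has {B,F}; column 6 has {A,B,C,D,F,G}, so it must be E.
(r3,c1): row 3 has {A,C,D,G}; column 1 has {A,B,D,F}, so it must be E.
(r3,c2): row 3 has {A,C,D,E,G}; column 2 has {B,G}, so it must be F.
(r3,c3): row 3 has {A,C,D,E,F,G}; column 3 has {C,E,G}, so it must be B.
(r4,c1): row 4 has {A,D,G}; column 1 has {A,B,D,E,F}, so it must be C.
(r4,c2): row 4 has {A,C,D,G}; column 2 has {B,F,G}, so it must be E.
(r4,c3): row 4 has {A,C,D,E,G}; column 3 has {B,C,E,G}, so it must be F.
(r4,c7): row 4 has {A,C,D,E,F,G}; column 7 has {C,D,E}, so it must be B.
(r6,c2): row 6 has {B,C,D,E,G}; column 2 has {B,E,F,G}, so it must be A.
(r6,c7): row 6 has {A,B,C,D,E,G}; column 7 has {B,C,D,E}, so it must be F.
(r7,c2): row 7 has {B,C,E,F}; column 2 has {A,B,E,F,G}, so it must be D.
(r7,c3): row 7 has {B,C,D,E,F}; column 3 has {B,C,E,F,G}, so it must be A.
(r7,c7): row 7 has {A,B,C,D,E,F}; column 7 has {B,C,D,E,F}, so it must be G.
(r1,c1): row 1 has {B,E,F}; column 1 has {A,B,C,D,E,F}, so it must be G.
(r1,c2): row 1 has {B,E,F,G}; column 2 has {A,B,D,E,F,G}, so it must be C.
(r1,c3): row 1 has {B,C,E,F,G}; column 3 has {A,B,C,E,F,G}, so it must be D.
(r1,c7): row 1 has {B,C,D,E,F,G}; column 7 has {B,C,D,E,F,G}, so it must be A.

G C D F B E A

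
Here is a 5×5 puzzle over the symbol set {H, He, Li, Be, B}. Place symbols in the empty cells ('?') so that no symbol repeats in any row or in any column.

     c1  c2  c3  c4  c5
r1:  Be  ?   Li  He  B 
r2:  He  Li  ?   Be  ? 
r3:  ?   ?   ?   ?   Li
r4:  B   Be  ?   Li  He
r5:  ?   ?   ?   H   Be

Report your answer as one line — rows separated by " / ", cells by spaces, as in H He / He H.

Be H Li He B / He Li B Be H / H He Be B Li / B Be H Li He / Li B He H Be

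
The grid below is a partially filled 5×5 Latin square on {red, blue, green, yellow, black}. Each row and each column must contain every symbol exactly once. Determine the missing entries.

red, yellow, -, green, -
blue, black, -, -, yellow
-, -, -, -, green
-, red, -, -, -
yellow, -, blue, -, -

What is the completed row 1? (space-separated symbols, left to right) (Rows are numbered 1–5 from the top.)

(r1,c3) = black
(r1,c5) = blue

red yellow black green blue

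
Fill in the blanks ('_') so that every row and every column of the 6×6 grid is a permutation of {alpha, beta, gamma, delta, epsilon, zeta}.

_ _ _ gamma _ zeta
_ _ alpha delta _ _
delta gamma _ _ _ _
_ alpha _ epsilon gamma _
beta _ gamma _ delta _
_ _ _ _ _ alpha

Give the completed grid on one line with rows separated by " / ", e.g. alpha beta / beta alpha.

alpha epsilon delta gamma beta zeta / epsilon beta alpha delta zeta gamma / delta gamma epsilon zeta alpha beta / zeta alpha beta epsilon gamma delta / beta zeta gamma alpha delta epsilon / gamma delta zeta beta epsilon alpha

(r4,c1) = zeta
(r5,c6) = epsilon
(r3,c6) = beta
(r4,c6) = delta
(r5,c2) = zeta
(r5,c4) = alpha
(r2,c6) = gamma
(r3,c4) = zeta
(r4,c3) = beta
(r6,c4) = beta
(r2,c1) = epsilon
(r2,c2) = beta
(r2,c5) = zeta
(r3,c3) = epsilon
(r3,c5) = alpha
(r6,c1) = gamma
(r6,c5) = epsilon
(r1,c1) = alpha
(r1,c3) = delta
(r1,c5) = beta
(r6,c2) = delta
(r6,c3) = zeta
(r1,c2) = epsilon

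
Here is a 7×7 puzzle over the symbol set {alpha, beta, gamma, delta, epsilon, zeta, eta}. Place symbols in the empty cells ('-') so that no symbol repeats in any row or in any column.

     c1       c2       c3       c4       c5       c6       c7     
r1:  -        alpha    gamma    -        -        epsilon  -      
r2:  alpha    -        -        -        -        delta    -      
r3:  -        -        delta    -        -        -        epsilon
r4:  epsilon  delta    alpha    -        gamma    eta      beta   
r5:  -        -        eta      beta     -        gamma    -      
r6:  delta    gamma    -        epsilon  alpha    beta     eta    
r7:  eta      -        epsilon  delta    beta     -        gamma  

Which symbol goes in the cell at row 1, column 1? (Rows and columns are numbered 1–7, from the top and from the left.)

beta

row 2 has {alpha,delta}; column 7 has {beta,gamma,epsilon,eta} — only zeta is left for (r2,c7).
row 4 has {alpha,beta,gamma,delta,epsilon,eta}; column 4 has {beta,delta,epsilon} — only zeta is left for (r4,c4).
row 5 has {beta,gamma,eta}; column 1 has {alpha,delta,epsilon,eta} — only zeta is left for (r5,c1).
row 5 has {beta,gamma,zeta,eta}; column 2 has {alpha,gamma,delta} — only epsilon is left for (r5,c2).
row 5 has {beta,gamma,epsilon,zeta,eta}; column 5 has {alpha,beta,gamma} — only delta is left for (r5,c5).
row 5 has {beta,gamma,delta,epsilon,zeta,eta}; column 7 has {beta,gamma,epsilon,zeta,eta} — only alpha is left for (r5,c7).
row 6 has {alpha,beta,gamma,delta,epsilon,eta}; column 3 has {alpha,gamma,delta,epsilon,eta} — only zeta is left for (r6,c3).
row 7 has {beta,gamma,delta,epsilon,eta}; column 2 has {alpha,gamma,delta,epsilon} — only zeta is left for (r7,c2).
row 7 has {beta,gamma,delta,epsilon,zeta,eta}; column 6 has {beta,gamma,delta,epsilon,eta} — only alpha is left for (r7,c6).
row 1 has {alpha,gamma,epsilon}; column 1 has {alpha,delta,epsilon,zeta,eta} — only beta is left for (r1,c1).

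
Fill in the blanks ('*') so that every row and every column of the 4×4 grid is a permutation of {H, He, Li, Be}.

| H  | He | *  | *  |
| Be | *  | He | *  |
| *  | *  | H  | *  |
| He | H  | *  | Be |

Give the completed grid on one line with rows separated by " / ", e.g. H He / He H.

At row 1, column 4: row 1 has {H,He}; column 4 has {Be}; that leaves Li.
At row 2, column 2: row 2 has {He,Be}; column 2 has {H,He}; that leaves Li.
At row 2, column 4: row 2 has {He,Li,Be}; column 4 has {Li,Be}; that leaves H.
At row 3, column 1: row 3 has {H}; column 1 has {H,He,Be}; that leaves Li.
At row 3, column 2: row 3 has {H,Li}; column 2 has {H,He,Li}; that leaves Be.
At row 3, column 4: row 3 has {H,Li,Be}; column 4 has {H,Li,Be}; that leaves He.
At row 4, column 3: row 4 has {H,He,Be}; column 3 has {H,He}; that leaves Li.
At row 1, column 3: row 1 has {H,He,Li}; column 3 has {H,He,Li}; that leaves Be.

H He Be Li / Be Li He H / Li Be H He / He H Li Be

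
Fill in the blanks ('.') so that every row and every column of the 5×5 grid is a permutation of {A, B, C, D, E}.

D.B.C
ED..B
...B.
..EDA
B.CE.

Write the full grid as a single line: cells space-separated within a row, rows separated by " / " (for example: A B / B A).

(r1,c4) = A
(r2,c3) = A
(r2,c4) = C
(r3,c3) = D
(r3,c5) = E
(r4,c1) = C
(r4,c2) = B
(r5,c2) = A
(r5,c5) = D
(r1,c2) = E
(r3,c1) = A
(r3,c2) = C

D E B A C / E D A C B / A C D B E / C B E D A / B A C E D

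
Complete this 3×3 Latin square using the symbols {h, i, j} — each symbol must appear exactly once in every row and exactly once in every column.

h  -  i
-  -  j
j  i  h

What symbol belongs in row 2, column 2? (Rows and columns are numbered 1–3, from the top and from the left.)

(r1,c2) = j
(r2,c1) = i
(r2,c2) = h

h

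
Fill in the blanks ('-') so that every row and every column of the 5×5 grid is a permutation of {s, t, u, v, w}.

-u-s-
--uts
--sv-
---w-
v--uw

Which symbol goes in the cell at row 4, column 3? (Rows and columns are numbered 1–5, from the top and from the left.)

(r2,c1) = w
(r2,c2) = v
(r5,c3) = t
(r1,c1) = t
(r1,c5) = v
(r3,c1) = u
(r3,c5) = t
(r4,c1) = s
(r4,c2) = t
(r4,c3) = v

v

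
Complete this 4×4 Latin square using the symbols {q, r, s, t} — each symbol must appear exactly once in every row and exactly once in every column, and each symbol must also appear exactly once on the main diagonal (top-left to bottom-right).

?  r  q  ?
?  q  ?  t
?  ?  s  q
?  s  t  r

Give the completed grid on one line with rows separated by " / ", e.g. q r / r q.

t r q s / s q r t / r t s q / q s t r

(r1,c1) = t
(r1,c4) = s
(r2,c3) = r
(r3,c1) = r
(r3,c2) = t
(r4,c1) = q
(r2,c1) = s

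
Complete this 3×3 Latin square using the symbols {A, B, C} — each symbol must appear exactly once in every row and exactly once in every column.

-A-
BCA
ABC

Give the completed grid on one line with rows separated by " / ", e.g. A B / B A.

C A B / B C A / A B C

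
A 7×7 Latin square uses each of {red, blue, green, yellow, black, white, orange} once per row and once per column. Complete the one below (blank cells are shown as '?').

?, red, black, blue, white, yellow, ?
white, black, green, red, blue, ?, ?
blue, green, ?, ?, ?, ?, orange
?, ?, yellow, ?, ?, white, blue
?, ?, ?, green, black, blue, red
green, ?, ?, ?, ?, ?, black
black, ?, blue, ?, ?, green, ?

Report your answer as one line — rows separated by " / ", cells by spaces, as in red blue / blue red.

orange red black blue white yellow green / white black green red blue orange yellow / blue green red white yellow black orange / red orange yellow black green white blue / yellow white orange green black blue red / green blue white yellow orange red black / black yellow blue orange red green white

(r1,c1) = orange
(r1,c7) = green
(r2,c6) = orange
(r2,c7) = yellow
(r4,c1) = red
(r4,c2) = orange
(r4,c4) = black
(r4,c5) = green
(r5,c1) = yellow
(r5,c2) = white
(r5,c3) = orange
(r6,c6) = red
(r7,c2) = yellow
(r7,c7) = white
(r3,c6) = black
(r6,c2) = blue
(r6,c3) = white
(r7,c4) = orange
(r7,c5) = red
(r3,c3) = red
(r3,c5) = yellow
(r6,c4) = yellow
(r6,c5) = orange
(r3,c4) = white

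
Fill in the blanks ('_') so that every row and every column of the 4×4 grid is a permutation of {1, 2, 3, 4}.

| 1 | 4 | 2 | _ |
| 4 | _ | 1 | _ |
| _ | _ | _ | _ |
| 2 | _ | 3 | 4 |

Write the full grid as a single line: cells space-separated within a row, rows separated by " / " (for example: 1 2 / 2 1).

(r1,c4) = 3
(r2,c4) = 2
(r3,c1) = 3
(r3,c3) = 4
(r3,c4) = 1
(r4,c2) = 1
(r2,c2) = 3
(r3,c2) = 2

1 4 2 3 / 4 3 1 2 / 3 2 4 1 / 2 1 3 4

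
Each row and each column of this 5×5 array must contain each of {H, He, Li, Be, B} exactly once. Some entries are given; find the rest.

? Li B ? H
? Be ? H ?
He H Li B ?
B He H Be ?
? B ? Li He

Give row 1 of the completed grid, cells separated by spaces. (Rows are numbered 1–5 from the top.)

Be Li B He H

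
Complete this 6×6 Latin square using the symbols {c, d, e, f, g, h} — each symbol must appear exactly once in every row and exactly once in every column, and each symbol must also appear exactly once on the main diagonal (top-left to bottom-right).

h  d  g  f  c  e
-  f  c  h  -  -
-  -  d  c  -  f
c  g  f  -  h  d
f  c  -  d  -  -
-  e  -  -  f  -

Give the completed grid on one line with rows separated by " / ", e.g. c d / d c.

(r2,c6) = g
(r3,c2) = h
(r4,c4) = e
(r5,c5) = g
(r5,c6) = h
(r6,c3) = h
(r6,c4) = g
(r6,c6) = c
(r3,c5) = e
(r5,c3) = e
(r6,c1) = d
(r2,c1) = e
(r2,c5) = d
(r3,c1) = g

h d g f c e / e f c h d g / g h d c e f / c g f e h d / f c e d g h / d e h g f c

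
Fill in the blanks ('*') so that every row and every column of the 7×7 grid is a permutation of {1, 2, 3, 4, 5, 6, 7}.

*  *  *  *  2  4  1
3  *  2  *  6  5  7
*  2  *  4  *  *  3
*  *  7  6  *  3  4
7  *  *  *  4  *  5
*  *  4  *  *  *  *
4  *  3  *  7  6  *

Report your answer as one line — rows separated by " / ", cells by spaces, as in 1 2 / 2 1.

6 3 5 7 2 4 1 / 3 4 2 1 6 5 7 / 1 2 6 4 5 7 3 / 2 5 7 6 1 3 4 / 7 6 1 3 4 2 5 / 5 7 4 2 3 1 6 / 4 1 3 5 7 6 2

(r2,c4): row 2 has {2,3,5,6,7}; column 4 has {4,6}, so it must be 1.
(r7,c7): row 7 has {3,4,6,7}; column 7 has {1,3,4,5,7}, so it must be 2.
(r2,c2): row 2 has {1,2,3,5,6,7}; column 2 has {2}, so it must be 4.
(r6,c7): row 6 has {4}; column 7 has {1,2,3,4,5,7}, so it must be 6.
(r7,c4): row 7 has {2,3,4,6,7}; column 4 has {1,4,6}, so it must be 5.
(r7,c2): row 7 has {2,3,4,5,6,7}; column 2 has {2,4}, so it must be 1.
(r4,c2): row 4 has {3,4,6,7}; column 2 has {1,2,4}, so it must be 5.
(r4,c5): row 4 has {3,4,5,6,7}; column 5 has {2,4,6,7}, so it must be 1.
(r3,c5): row 3 has {2,3,4}; column 5 has {1,2,4,6,7}, so it must be 5.
(r4,c1): row 4 has {1,3,4,5,6,7}; column 1 has {3,4,7}, so it must be 2.
(r6,c5): row 6 has {4,6}; column 5 has {1,2,4,5,6,7}, so it must be 3.
(r6,c2): row 6 has {3,4,6}; column 2 has {1,2,4,5}, so it must be 7.
(r6,c4): row 6 has {3,4,6,7}; column 4 has {1,4,5,6}, so it must be 2.
(r6,c6): row 6 has {2,3,4,6,7}; column 6 has {3,4,5,6}, so it must be 1.
(r3,c6): row 3 has {2,3,4,5}; column 6 has {1,3,4,5,6}, so it must be 7.
(r5,c4): row 5 has {4,5,7}; column 4 has {1,2,4,5,6}, so it must be 3.
(r5,c6): row 5 has {3,4,5,7}; column 6 has {1,3,4,5,6,7}, so it must be 2.
(r6,c1): row 6 has {1,2,3,4,6,7}; column 1 has {2,3,4,7}, so it must be 5.
(r1,c1): row 1 has {1,2,4}; column 1 has {2,3,4,5,7}, so it must be 6.
(r1,c2): row 1 has {1,2,4,6}; column 2 has {1,2,4,5,7}, so it must be 3.
(r1,c3): row 1 has {1,2,3,4,6}; column 3 has {2,3,4,7}, so it must be 5.
(r1,c4): row 1 has {1,2,3,4,5,6}; column 4 has {1,2,3,4,5,6}, so it must be 7.
(r3,c1): row 3 has {2,3,4,5,7}; column 1 has {2,3,4,5,6,7}, so it must be 1.
(r3,c3): row 3 has {1,2,3,4,5,7}; column 3 has {2,3,4,5,7}, so it must be 6.
(r5,c2): row 5 has {2,3,4,5,7}; column 2 has {1,2,3,4,5,7}, so it must be 6.
(r5,c3): row 5 has {2,3,4,5,6,7}; column 3 has {2,3,4,5,6,7}, so it must be 1.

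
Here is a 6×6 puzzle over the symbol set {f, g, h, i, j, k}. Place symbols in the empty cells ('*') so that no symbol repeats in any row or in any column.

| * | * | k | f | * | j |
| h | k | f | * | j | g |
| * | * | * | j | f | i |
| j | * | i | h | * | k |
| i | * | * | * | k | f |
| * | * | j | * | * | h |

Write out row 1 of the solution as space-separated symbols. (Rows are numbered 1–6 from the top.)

g i k f h j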